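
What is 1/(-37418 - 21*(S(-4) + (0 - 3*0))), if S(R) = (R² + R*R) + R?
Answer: -1/38006 ≈ -2.6312e-5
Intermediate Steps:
S(R) = R + 2*R² (S(R) = (R² + R²) + R = 2*R² + R = R + 2*R²)
1/(-37418 - 21*(S(-4) + (0 - 3*0))) = 1/(-37418 - 21*(-4*(1 + 2*(-4)) + (0 - 3*0))) = 1/(-37418 - 21*(-4*(1 - 8) + (0 + 0))) = 1/(-37418 - 21*(-4*(-7) + 0)) = 1/(-37418 - 21*(28 + 0)) = 1/(-37418 - 21*28) = 1/(-37418 - 1*588) = 1/(-37418 - 588) = 1/(-38006) = -1/38006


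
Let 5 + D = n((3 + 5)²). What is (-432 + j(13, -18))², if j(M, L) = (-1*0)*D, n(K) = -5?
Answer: 186624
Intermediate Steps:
D = -10 (D = -5 - 5 = -10)
j(M, L) = 0 (j(M, L) = -1*0*(-10) = 0*(-10) = 0)
(-432 + j(13, -18))² = (-432 + 0)² = (-432)² = 186624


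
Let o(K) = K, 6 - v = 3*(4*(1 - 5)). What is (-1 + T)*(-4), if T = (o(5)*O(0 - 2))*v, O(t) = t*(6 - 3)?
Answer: 6484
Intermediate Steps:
v = 54 (v = 6 - 3*4*(1 - 5) = 6 - 3*4*(-4) = 6 - 3*(-16) = 6 - 1*(-48) = 6 + 48 = 54)
O(t) = 3*t (O(t) = t*3 = 3*t)
T = -1620 (T = (5*(3*(0 - 2)))*54 = (5*(3*(-2)))*54 = (5*(-6))*54 = -30*54 = -1620)
(-1 + T)*(-4) = (-1 - 1620)*(-4) = -1621*(-4) = 6484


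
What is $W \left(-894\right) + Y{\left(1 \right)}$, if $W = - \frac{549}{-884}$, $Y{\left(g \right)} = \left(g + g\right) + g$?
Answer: $- \frac{244077}{442} \approx -552.21$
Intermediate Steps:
$Y{\left(g \right)} = 3 g$ ($Y{\left(g \right)} = 2 g + g = 3 g$)
$W = \frac{549}{884}$ ($W = \left(-549\right) \left(- \frac{1}{884}\right) = \frac{549}{884} \approx 0.62104$)
$W \left(-894\right) + Y{\left(1 \right)} = \frac{549}{884} \left(-894\right) + 3 \cdot 1 = - \frac{245403}{442} + 3 = - \frac{244077}{442}$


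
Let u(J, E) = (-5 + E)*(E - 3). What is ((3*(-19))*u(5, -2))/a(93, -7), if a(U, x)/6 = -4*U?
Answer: 665/744 ≈ 0.89382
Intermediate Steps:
u(J, E) = (-5 + E)*(-3 + E)
a(U, x) = -24*U (a(U, x) = 6*(-4*U) = -24*U)
((3*(-19))*u(5, -2))/a(93, -7) = ((3*(-19))*(15 + (-2)² - 8*(-2)))/((-24*93)) = -57*(15 + 4 + 16)/(-2232) = -57*35*(-1/2232) = -1995*(-1/2232) = 665/744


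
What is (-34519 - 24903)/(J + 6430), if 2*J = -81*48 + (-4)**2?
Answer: -29711/2247 ≈ -13.223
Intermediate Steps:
J = -1936 (J = (-81*48 + (-4)**2)/2 = (-3888 + 16)/2 = (1/2)*(-3872) = -1936)
(-34519 - 24903)/(J + 6430) = (-34519 - 24903)/(-1936 + 6430) = -59422/4494 = -59422*1/4494 = -29711/2247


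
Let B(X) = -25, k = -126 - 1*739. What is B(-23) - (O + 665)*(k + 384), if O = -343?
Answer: 154857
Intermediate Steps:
k = -865 (k = -126 - 739 = -865)
B(-23) - (O + 665)*(k + 384) = -25 - (-343 + 665)*(-865 + 384) = -25 - 322*(-481) = -25 - 1*(-154882) = -25 + 154882 = 154857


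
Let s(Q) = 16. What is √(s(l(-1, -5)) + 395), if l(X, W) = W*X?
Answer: √411 ≈ 20.273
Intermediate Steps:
√(s(l(-1, -5)) + 395) = √(16 + 395) = √411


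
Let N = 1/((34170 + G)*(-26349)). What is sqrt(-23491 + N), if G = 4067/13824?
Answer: I*sqrt(404345074009674386138810887099)/4148827001101 ≈ 153.27*I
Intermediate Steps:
G = 4067/13824 (G = 4067*(1/13824) = 4067/13824 ≈ 0.29420)
N = -4608/4148827001101 (N = 1/((34170 + 4067/13824)*(-26349)) = -1/26349/(472370147/13824) = (13824/472370147)*(-1/26349) = -4608/4148827001101 ≈ -1.1107e-9)
sqrt(-23491 + N) = sqrt(-23491 - 4608/4148827001101) = sqrt(-97460095082868199/4148827001101) = I*sqrt(404345074009674386138810887099)/4148827001101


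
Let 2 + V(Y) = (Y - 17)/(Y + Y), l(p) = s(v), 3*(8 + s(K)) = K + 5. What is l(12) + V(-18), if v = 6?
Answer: -193/36 ≈ -5.3611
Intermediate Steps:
s(K) = -19/3 + K/3 (s(K) = -8 + (K + 5)/3 = -8 + (5 + K)/3 = -8 + (5/3 + K/3) = -19/3 + K/3)
l(p) = -13/3 (l(p) = -19/3 + (1/3)*6 = -19/3 + 2 = -13/3)
V(Y) = -2 + (-17 + Y)/(2*Y) (V(Y) = -2 + (Y - 17)/(Y + Y) = -2 + (-17 + Y)/((2*Y)) = -2 + (-17 + Y)*(1/(2*Y)) = -2 + (-17 + Y)/(2*Y))
l(12) + V(-18) = -13/3 + (1/2)*(-17 - 3*(-18))/(-18) = -13/3 + (1/2)*(-1/18)*(-17 + 54) = -13/3 + (1/2)*(-1/18)*37 = -13/3 - 37/36 = -193/36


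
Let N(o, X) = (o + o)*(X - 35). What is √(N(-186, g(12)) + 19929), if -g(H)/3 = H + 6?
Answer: 3*√5893 ≈ 230.30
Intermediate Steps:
g(H) = -18 - 3*H (g(H) = -3*(H + 6) = -3*(6 + H) = -18 - 3*H)
N(o, X) = 2*o*(-35 + X) (N(o, X) = (2*o)*(-35 + X) = 2*o*(-35 + X))
√(N(-186, g(12)) + 19929) = √(2*(-186)*(-35 + (-18 - 3*12)) + 19929) = √(2*(-186)*(-35 + (-18 - 36)) + 19929) = √(2*(-186)*(-35 - 54) + 19929) = √(2*(-186)*(-89) + 19929) = √(33108 + 19929) = √53037 = 3*√5893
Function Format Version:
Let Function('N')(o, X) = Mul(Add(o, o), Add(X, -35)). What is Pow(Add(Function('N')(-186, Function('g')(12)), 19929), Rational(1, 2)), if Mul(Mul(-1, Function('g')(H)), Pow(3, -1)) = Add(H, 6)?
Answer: Mul(3, Pow(5893, Rational(1, 2))) ≈ 230.30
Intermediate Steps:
Function('g')(H) = Add(-18, Mul(-3, H)) (Function('g')(H) = Mul(-3, Add(H, 6)) = Mul(-3, Add(6, H)) = Add(-18, Mul(-3, H)))
Function('N')(o, X) = Mul(2, o, Add(-35, X)) (Function('N')(o, X) = Mul(Mul(2, o), Add(-35, X)) = Mul(2, o, Add(-35, X)))
Pow(Add(Function('N')(-186, Function('g')(12)), 19929), Rational(1, 2)) = Pow(Add(Mul(2, -186, Add(-35, Add(-18, Mul(-3, 12)))), 19929), Rational(1, 2)) = Pow(Add(Mul(2, -186, Add(-35, Add(-18, -36))), 19929), Rational(1, 2)) = Pow(Add(Mul(2, -186, Add(-35, -54)), 19929), Rational(1, 2)) = Pow(Add(Mul(2, -186, -89), 19929), Rational(1, 2)) = Pow(Add(33108, 19929), Rational(1, 2)) = Pow(53037, Rational(1, 2)) = Mul(3, Pow(5893, Rational(1, 2)))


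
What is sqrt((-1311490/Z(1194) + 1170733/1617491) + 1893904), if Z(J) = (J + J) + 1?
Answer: sqrt(28271462080013039651738357)/3864185999 ≈ 1376.0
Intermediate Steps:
Z(J) = 1 + 2*J (Z(J) = 2*J + 1 = 1 + 2*J)
sqrt((-1311490/Z(1194) + 1170733/1617491) + 1893904) = sqrt((-1311490/(1 + 2*1194) + 1170733/1617491) + 1893904) = sqrt((-1311490/(1 + 2388) + 1170733*(1/1617491)) + 1893904) = sqrt((-1311490/2389 + 1170733/1617491) + 1893904) = sqrt(-2118526390453/3864185999 + 1893904) = sqrt(7316278793859643/3864185999) = sqrt(28271462080013039651738357)/3864185999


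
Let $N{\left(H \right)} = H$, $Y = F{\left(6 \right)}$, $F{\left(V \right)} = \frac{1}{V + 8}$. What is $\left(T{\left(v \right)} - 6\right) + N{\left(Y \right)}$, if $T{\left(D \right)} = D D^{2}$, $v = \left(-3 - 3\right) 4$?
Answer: $- \frac{193619}{14} \approx -13830.0$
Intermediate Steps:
$v = -24$ ($v = \left(-6\right) 4 = -24$)
$F{\left(V \right)} = \frac{1}{8 + V}$
$Y = \frac{1}{14}$ ($Y = \frac{1}{8 + 6} = \frac{1}{14} \approx 0.071429$)
$T{\left(D \right)} = D^{3}$
$\left(T{\left(v \right)} - 6\right) + N{\left(Y \right)} = \left(\left(-24\right)^{3} - 6\right) + \frac{1}{14} = \left(-13824 - 6\right) + \frac{1}{14} = -13830 + \frac{1}{14} = - \frac{193619}{14}$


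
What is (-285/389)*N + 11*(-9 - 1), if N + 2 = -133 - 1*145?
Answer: 37010/389 ≈ 95.141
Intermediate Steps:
N = -280 (N = -2 + (-133 - 1*145) = -2 + (-133 - 145) = -2 - 278 = -280)
(-285/389)*N + 11*(-9 - 1) = -285/389*(-280) + 11*(-9 - 1) = -285*1/389*(-280) + 11*(-10) = -285/389*(-280) - 110 = 79800/389 - 110 = 37010/389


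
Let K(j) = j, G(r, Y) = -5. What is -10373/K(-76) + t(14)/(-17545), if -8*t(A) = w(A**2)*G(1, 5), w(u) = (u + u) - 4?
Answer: 36395171/266684 ≈ 136.47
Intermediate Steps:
w(u) = -4 + 2*u (w(u) = 2*u - 4 = -4 + 2*u)
t(A) = -5/2 + 5*A**2/4 (t(A) = -(-4 + 2*A**2)*(-5)/8 = -(20 - 10*A**2)/8 = -5/2 + 5*A**2/4)
-10373/K(-76) + t(14)/(-17545) = -10373/(-76) + (-5/2 + (5/4)*14**2)/(-17545) = -10373*(-1/76) + (-5/2 + (5/4)*196)*(-1/17545) = 10373/76 + (-5/2 + 245)*(-1/17545) = 10373/76 + (485/2)*(-1/17545) = 10373/76 - 97/7018 = 36395171/266684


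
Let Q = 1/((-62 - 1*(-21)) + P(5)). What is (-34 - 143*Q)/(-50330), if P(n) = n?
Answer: 1081/1811880 ≈ 0.00059662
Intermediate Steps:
Q = -1/36 (Q = 1/((-62 - 1*(-21)) + 5) = 1/((-62 + 21) + 5) = 1/(-41 + 5) = 1/(-36) = -1/36 ≈ -0.027778)
(-34 - 143*Q)/(-50330) = (-34 - 143*(-1/36))/(-50330) = (-34 + 143/36)*(-1/50330) = -1081/36*(-1/50330) = 1081/1811880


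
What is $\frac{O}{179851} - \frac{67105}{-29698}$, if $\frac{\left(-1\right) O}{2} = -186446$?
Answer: $\frac{23143047971}{5341214998} \approx 4.3329$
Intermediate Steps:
$O = 372892$ ($O = \left(-2\right) \left(-186446\right) = 372892$)
$\frac{O}{179851} - \frac{67105}{-29698} = \frac{372892}{179851} - \frac{67105}{-29698} = 372892 \cdot \frac{1}{179851} - - \frac{67105}{29698} = \frac{372892}{179851} + \frac{67105}{29698} = \frac{23143047971}{5341214998}$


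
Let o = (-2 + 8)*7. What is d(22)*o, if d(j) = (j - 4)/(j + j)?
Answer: 189/11 ≈ 17.182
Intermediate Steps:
d(j) = (-4 + j)/(2*j) (d(j) = (-4 + j)/((2*j)) = (-4 + j)*(1/(2*j)) = (-4 + j)/(2*j))
o = 42 (o = 6*7 = 42)
d(22)*o = ((½)*(-4 + 22)/22)*42 = ((½)*(1/22)*18)*42 = (9/22)*42 = 189/11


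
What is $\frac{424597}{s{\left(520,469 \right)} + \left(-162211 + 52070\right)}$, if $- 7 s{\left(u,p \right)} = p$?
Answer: $- \frac{424597}{110208} \approx -3.8527$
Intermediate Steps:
$s{\left(u,p \right)} = - \frac{p}{7}$
$\frac{424597}{s{\left(520,469 \right)} + \left(-162211 + 52070\right)} = \frac{424597}{\left(- \frac{1}{7}\right) 469 + \left(-162211 + 52070\right)} = \frac{424597}{-67 - 110141} = \frac{424597}{-110208} = 424597 \left(- \frac{1}{110208}\right) = - \frac{424597}{110208}$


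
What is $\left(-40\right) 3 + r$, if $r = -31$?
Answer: $-151$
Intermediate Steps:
$\left(-40\right) 3 + r = \left(-40\right) 3 - 31 = -120 - 31 = -151$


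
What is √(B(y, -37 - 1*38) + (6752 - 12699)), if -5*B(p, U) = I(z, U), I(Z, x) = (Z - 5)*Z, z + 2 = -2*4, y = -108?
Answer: I*√5977 ≈ 77.311*I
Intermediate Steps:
z = -10 (z = -2 - 2*4 = -2 - 8 = -10)
I(Z, x) = Z*(-5 + Z) (I(Z, x) = (-5 + Z)*Z = Z*(-5 + Z))
B(p, U) = -30 (B(p, U) = -(-2)*(-5 - 10) = -(-2)*(-15) = -⅕*150 = -30)
√(B(y, -37 - 1*38) + (6752 - 12699)) = √(-30 + (6752 - 12699)) = √(-30 - 5947) = √(-5977) = I*√5977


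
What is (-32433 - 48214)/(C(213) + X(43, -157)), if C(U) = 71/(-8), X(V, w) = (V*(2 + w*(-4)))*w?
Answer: 645176/34025111 ≈ 0.018962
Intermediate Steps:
X(V, w) = V*w*(2 - 4*w) (X(V, w) = (V*(2 - 4*w))*w = V*w*(2 - 4*w))
C(U) = -71/8 (C(U) = 71*(-⅛) = -71/8)
(-32433 - 48214)/(C(213) + X(43, -157)) = (-32433 - 48214)/(-71/8 + 2*43*(-157)*(1 - 2*(-157))) = -80647/(-71/8 + 2*43*(-157)*(1 + 314)) = -80647/(-71/8 + 2*43*(-157)*315) = -80647/(-71/8 - 4253130) = -80647/(-34025111/8) = -80647*(-8/34025111) = 645176/34025111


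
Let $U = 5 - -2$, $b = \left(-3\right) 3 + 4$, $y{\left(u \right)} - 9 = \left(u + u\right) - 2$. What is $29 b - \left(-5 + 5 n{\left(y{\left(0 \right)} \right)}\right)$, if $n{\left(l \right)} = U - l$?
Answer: $-140$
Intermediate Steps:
$y{\left(u \right)} = 7 + 2 u$ ($y{\left(u \right)} = 9 + \left(\left(u + u\right) - 2\right) = 9 + \left(2 u - 2\right) = 9 + \left(-2 + 2 u\right) = 7 + 2 u$)
$b = -5$ ($b = -9 + 4 = -5$)
$U = 7$ ($U = 5 + 2 = 7$)
$n{\left(l \right)} = 7 - l$
$29 b - \left(-5 + 5 n{\left(y{\left(0 \right)} \right)}\right) = 29 \left(-5\right) + \left(- 5 \left(7 - \left(7 + 2 \cdot 0\right)\right) + 5\right) = -145 + \left(- 5 \left(7 - \left(7 + 0\right)\right) + 5\right) = -145 + \left(- 5 \left(7 - 7\right) + 5\right) = -145 + \left(\left(-5\right) 0 + 5\right) = -145 + \left(0 + 5\right) = -145 + 5 = -140$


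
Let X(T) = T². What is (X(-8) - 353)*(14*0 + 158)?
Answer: -45662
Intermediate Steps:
(X(-8) - 353)*(14*0 + 158) = ((-8)² - 353)*(14*0 + 158) = (64 - 353)*(0 + 158) = -289*158 = -45662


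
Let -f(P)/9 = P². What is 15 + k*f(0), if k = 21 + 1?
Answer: 15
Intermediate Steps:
k = 22
f(P) = -9*P²
15 + k*f(0) = 15 + 22*(-9*0²) = 15 + 22*(-9*0) = 15 + 22*0 = 15 + 0 = 15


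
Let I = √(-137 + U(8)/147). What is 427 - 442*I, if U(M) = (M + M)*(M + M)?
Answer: 427 - 442*I*√59649/21 ≈ 427.0 - 5140.5*I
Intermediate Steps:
U(M) = 4*M² (U(M) = (2*M)*(2*M) = 4*M²)
I = I*√59649/21 (I = √(-137 + (4*8²)/147) = √(-137 + (4*64)*(1/147)) = √(-137 + 256*(1/147)) = √(-137 + 256/147) = √(-19883/147) = I*√59649/21 ≈ 11.63*I)
427 - 442*I = 427 - 442*I*√59649/21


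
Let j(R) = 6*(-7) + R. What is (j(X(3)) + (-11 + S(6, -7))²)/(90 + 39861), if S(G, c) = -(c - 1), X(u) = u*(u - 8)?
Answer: -16/13317 ≈ -0.0012015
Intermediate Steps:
X(u) = u*(-8 + u)
S(G, c) = 1 - c (S(G, c) = -(-1 + c) = 1 - c)
j(R) = -42 + R
(j(X(3)) + (-11 + S(6, -7))²)/(90 + 39861) = ((-42 + 3*(-8 + 3)) + (-11 + (1 - 1*(-7)))²)/(90 + 39861) = ((-42 + 3*(-5)) + (-11 + (1 + 7))²)/39951 = ((-42 - 15) + (-11 + 8)²)*(1/39951) = (-57 + (-3)²)*(1/39951) = (-57 + 9)*(1/39951) = -48*1/39951 = -16/13317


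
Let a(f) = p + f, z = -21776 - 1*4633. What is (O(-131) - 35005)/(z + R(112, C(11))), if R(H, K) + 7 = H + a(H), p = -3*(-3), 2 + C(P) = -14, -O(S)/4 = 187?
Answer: 35753/26183 ≈ 1.3655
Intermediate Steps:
O(S) = -748 (O(S) = -4*187 = -748)
C(P) = -16 (C(P) = -2 - 14 = -16)
z = -26409 (z = -21776 - 4633 = -26409)
p = 9
a(f) = 9 + f
R(H, K) = 2 + 2*H (R(H, K) = -7 + (H + (9 + H)) = -7 + (9 + 2*H) = 2 + 2*H)
(O(-131) - 35005)/(z + R(112, C(11))) = (-748 - 35005)/(-26409 + (2 + 2*112)) = -35753/(-26409 + (2 + 224)) = -35753/(-26409 + 226) = -35753/(-26183) = -35753*(-1/26183) = 35753/26183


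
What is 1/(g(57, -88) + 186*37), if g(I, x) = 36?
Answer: 1/6918 ≈ 0.00014455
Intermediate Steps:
1/(g(57, -88) + 186*37) = 1/(36 + 186*37) = 1/(36 + 6882) = 1/6918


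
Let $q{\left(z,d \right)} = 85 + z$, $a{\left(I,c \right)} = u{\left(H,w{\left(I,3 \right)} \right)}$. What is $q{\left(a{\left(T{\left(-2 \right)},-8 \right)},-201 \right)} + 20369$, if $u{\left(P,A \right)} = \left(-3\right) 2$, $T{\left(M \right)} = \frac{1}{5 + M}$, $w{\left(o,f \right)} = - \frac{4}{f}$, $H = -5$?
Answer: $20448$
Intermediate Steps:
$u{\left(P,A \right)} = -6$
$a{\left(I,c \right)} = -6$
$q{\left(a{\left(T{\left(-2 \right)},-8 \right)},-201 \right)} + 20369 = \left(85 - 6\right) + 20369 = 79 + 20369 = 20448$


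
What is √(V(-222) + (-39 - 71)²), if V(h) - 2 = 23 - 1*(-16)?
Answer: 3*√1349 ≈ 110.19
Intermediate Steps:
V(h) = 41 (V(h) = 2 + (23 - 1*(-16)) = 2 + (23 + 16) = 2 + 39 = 41)
√(V(-222) + (-39 - 71)²) = √(41 + (-39 - 71)²) = √(41 + (-110)²) = √(41 + 12100) = √12141 = 3*√1349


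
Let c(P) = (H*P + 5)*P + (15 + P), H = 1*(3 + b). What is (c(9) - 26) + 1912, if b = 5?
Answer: 2603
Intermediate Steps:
H = 8 (H = 1*(3 + 5) = 1*8 = 8)
c(P) = 15 + P + P*(5 + 8*P) (c(P) = (8*P + 5)*P + (15 + P) = (5 + 8*P)*P + (15 + P) = P*(5 + 8*P) + (15 + P) = 15 + P + P*(5 + 8*P))
(c(9) - 26) + 1912 = ((15 + 6*9 + 8*9**2) - 26) + 1912 = ((15 + 54 + 8*81) - 26) + 1912 = ((15 + 54 + 648) - 26) + 1912 = (717 - 26) + 1912 = 691 + 1912 = 2603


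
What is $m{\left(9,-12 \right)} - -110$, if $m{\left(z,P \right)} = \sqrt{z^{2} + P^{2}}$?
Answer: $125$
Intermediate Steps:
$m{\left(z,P \right)} = \sqrt{P^{2} + z^{2}}$
$m{\left(9,-12 \right)} - -110 = \sqrt{\left(-12\right)^{2} + 9^{2}} - -110 = \sqrt{144 + 81} + 110 = \sqrt{225} + 110 = 15 + 110 = 125$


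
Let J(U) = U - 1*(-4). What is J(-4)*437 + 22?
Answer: 22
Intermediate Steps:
J(U) = 4 + U (J(U) = U + 4 = 4 + U)
J(-4)*437 + 22 = (4 - 4)*437 + 22 = 0*437 + 22 = 0 + 22 = 22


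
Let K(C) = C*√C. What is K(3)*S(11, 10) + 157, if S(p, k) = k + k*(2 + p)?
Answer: 157 + 420*√3 ≈ 884.46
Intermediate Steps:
K(C) = C^(3/2)
K(3)*S(11, 10) + 157 = 3^(3/2)*(10*(3 + 11)) + 157 = (3*√3)*(10*14) + 157 = (3*√3)*140 + 157 = 420*√3 + 157 = 157 + 420*√3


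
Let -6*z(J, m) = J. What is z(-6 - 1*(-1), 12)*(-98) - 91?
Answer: -518/3 ≈ -172.67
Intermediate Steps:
z(J, m) = -J/6
z(-6 - 1*(-1), 12)*(-98) - 91 = -(-6 - 1*(-1))/6*(-98) - 91 = -(-6 + 1)/6*(-98) - 91 = -1/6*(-5)*(-98) - 91 = (5/6)*(-98) - 91 = -245/3 - 91 = -518/3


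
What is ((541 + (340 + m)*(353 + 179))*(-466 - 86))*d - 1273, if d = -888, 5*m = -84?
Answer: 422736109027/5 ≈ 8.4547e+10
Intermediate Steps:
m = -84/5 (m = (1/5)*(-84) = -84/5 ≈ -16.800)
((541 + (340 + m)*(353 + 179))*(-466 - 86))*d - 1273 = ((541 + (340 - 84/5)*(353 + 179))*(-466 - 86))*(-888) - 1273 = ((541 + (1616/5)*532)*(-552))*(-888) - 1273 = ((541 + 859712/5)*(-552))*(-888) - 1273 = ((862417/5)*(-552))*(-888) - 1273 = -476054184/5*(-888) - 1273 = 422736115392/5 - 1273 = 422736109027/5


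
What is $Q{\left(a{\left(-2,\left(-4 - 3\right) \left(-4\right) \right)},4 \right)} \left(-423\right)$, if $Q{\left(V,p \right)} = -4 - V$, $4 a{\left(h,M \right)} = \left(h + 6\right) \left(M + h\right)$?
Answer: $12690$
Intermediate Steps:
$a{\left(h,M \right)} = \frac{\left(6 + h\right) \left(M + h\right)}{4}$ ($a{\left(h,M \right)} = \frac{\left(h + 6\right) \left(M + h\right)}{4} = \frac{\left(6 + h\right) \left(M + h\right)}{4}$)
$Q{\left(a{\left(-2,\left(-4 - 3\right) \left(-4\right) \right)},4 \right)} \left(-423\right) = \left(-4 - \left(\frac{\left(-2\right)^{2}}{4} + \frac{3 \left(-4 - 3\right) \left(-4\right)}{2} + \frac{3}{2} \left(-2\right) + \frac{1}{4} \left(-4 - 3\right) \left(-4\right) \left(-2\right)\right)\right) \left(-423\right) = \left(-4 - \left(\frac{1}{4} \cdot 4 + \frac{3 \left(\left(-7\right) \left(-4\right)\right)}{2} - 3 + \frac{1}{4} \left(\left(-7\right) \left(-4\right)\right) \left(-2\right)\right)\right) \left(-423\right) = \left(-4 - \left(1 + \frac{3}{2} \cdot 28 - 3 + \frac{1}{4} \cdot 28 \left(-2\right)\right)\right) \left(-423\right) = \left(-4 - \left(1 + 42 - 3 - 14\right)\right) \left(-423\right) = \left(-4 - 26\right) \left(-423\right) = \left(-30\right) \left(-423\right) = 12690$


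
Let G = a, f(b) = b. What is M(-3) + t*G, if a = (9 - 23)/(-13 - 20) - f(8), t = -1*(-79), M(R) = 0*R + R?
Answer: -19849/33 ≈ -601.48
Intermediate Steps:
M(R) = R (M(R) = 0 + R = R)
t = 79
a = -250/33 (a = (9 - 23)/(-13 - 20) - 1*8 = -14/(-33) - 8 = -14*(-1/33) - 8 = 14/33 - 8 = -250/33 ≈ -7.5758)
G = -250/33 ≈ -7.5758
M(-3) + t*G = -3 + 79*(-250/33) = -3 - 19750/33 = -19849/33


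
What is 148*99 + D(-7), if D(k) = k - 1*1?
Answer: 14644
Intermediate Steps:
D(k) = -1 + k (D(k) = k - 1 = -1 + k)
148*99 + D(-7) = 148*99 + (-1 - 7) = 14652 - 8 = 14644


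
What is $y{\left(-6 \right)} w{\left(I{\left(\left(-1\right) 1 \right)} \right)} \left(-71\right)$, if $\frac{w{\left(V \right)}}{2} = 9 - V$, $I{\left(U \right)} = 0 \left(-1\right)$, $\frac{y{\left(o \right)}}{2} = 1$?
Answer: $-2556$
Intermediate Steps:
$y{\left(o \right)} = 2$ ($y{\left(o \right)} = 2 \cdot 1 = 2$)
$I{\left(U \right)} = 0$
$w{\left(V \right)} = 18 - 2 V$ ($w{\left(V \right)} = 2 \left(9 - V\right) = 18 - 2 V$)
$y{\left(-6 \right)} w{\left(I{\left(\left(-1\right) 1 \right)} \right)} \left(-71\right) = 2 \left(18 - 0\right) \left(-71\right) = 2 \left(18 + 0\right) \left(-71\right) = 2 \cdot 18 \left(-71\right) = 36 \left(-71\right) = -2556$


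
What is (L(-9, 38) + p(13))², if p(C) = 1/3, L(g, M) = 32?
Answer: 9409/9 ≈ 1045.4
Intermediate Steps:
p(C) = ⅓
(L(-9, 38) + p(13))² = (32 + ⅓)² = (97/3)² = 9409/9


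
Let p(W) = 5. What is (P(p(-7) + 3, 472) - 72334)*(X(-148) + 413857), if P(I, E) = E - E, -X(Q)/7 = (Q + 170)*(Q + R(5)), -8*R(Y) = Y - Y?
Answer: -31584568766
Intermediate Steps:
R(Y) = 0 (R(Y) = -(Y - Y)/8 = -⅛*0 = 0)
X(Q) = -7*Q*(170 + Q) (X(Q) = -7*(Q + 170)*(Q + 0) = -7*(170 + Q)*Q = -7*Q*(170 + Q))
P(I, E) = 0
(P(p(-7) + 3, 472) - 72334)*(X(-148) + 413857) = (0 - 72334)*(7*(-148)*(-170 - 1*(-148)) + 413857) = -72334*(7*(-148)*(-170 + 148) + 413857) = -72334*(7*(-148)*(-22) + 413857) = -72334*(22792 + 413857) = -72334*436649 = -31584568766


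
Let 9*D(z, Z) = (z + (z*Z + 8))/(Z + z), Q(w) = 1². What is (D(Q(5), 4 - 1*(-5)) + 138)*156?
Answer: 107796/5 ≈ 21559.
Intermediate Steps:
Q(w) = 1
D(z, Z) = (8 + z + Z*z)/(9*(Z + z)) (D(z, Z) = ((z + (z*Z + 8))/(Z + z))/9 = ((z + (Z*z + 8))/(Z + z))/9 = ((z + (8 + Z*z))/(Z + z))/9 = ((8 + z + Z*z)/(Z + z))/9 = (8 + z + Z*z)/(9*(Z + z)))
(D(Q(5), 4 - 1*(-5)) + 138)*156 = ((8 + 1 + (4 - 1*(-5))*1)/(9*((4 - 1*(-5)) + 1)) + 138)*156 = ((8 + 1 + (4 + 5)*1)/(9*((4 + 5) + 1)) + 138)*156 = ((8 + 1 + 9*1)/(9*(9 + 1)) + 138)*156 = ((⅑)*(8 + 1 + 9)/10 + 138)*156 = ((⅑)*(⅒)*18 + 138)*156 = (⅕ + 138)*156 = (691/5)*156 = 107796/5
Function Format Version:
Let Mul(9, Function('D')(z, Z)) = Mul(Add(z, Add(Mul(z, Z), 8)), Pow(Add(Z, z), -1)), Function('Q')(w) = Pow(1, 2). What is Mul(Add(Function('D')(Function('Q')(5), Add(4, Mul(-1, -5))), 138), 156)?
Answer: Rational(107796, 5) ≈ 21559.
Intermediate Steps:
Function('Q')(w) = 1
Function('D')(z, Z) = Mul(Rational(1, 9), Pow(Add(Z, z), -1), Add(8, z, Mul(Z, z))) (Function('D')(z, Z) = Mul(Rational(1, 9), Mul(Add(z, Add(Mul(z, Z), 8)), Pow(Add(Z, z), -1))) = Mul(Rational(1, 9), Mul(Add(z, Add(Mul(Z, z), 8)), Pow(Add(Z, z), -1))) = Mul(Rational(1, 9), Mul(Add(z, Add(8, Mul(Z, z))), Pow(Add(Z, z), -1))) = Mul(Rational(1, 9), Mul(Add(8, z, Mul(Z, z)), Pow(Add(Z, z), -1))) = Mul(Rational(1, 9), Mul(Pow(Add(Z, z), -1), Add(8, z, Mul(Z, z)))) = Mul(Rational(1, 9), Pow(Add(Z, z), -1), Add(8, z, Mul(Z, z))))
Mul(Add(Function('D')(Function('Q')(5), Add(4, Mul(-1, -5))), 138), 156) = Mul(Add(Mul(Rational(1, 9), Pow(Add(Add(4, Mul(-1, -5)), 1), -1), Add(8, 1, Mul(Add(4, Mul(-1, -5)), 1))), 138), 156) = Mul(Add(Mul(Rational(1, 9), Pow(Add(Add(4, 5), 1), -1), Add(8, 1, Mul(Add(4, 5), 1))), 138), 156) = Mul(Add(Mul(Rational(1, 9), Pow(Add(9, 1), -1), Add(8, 1, Mul(9, 1))), 138), 156) = Mul(Add(Mul(Rational(1, 9), Pow(10, -1), Add(8, 1, 9)), 138), 156) = Mul(Add(Mul(Rational(1, 9), Rational(1, 10), 18), 138), 156) = Mul(Add(Rational(1, 5), 138), 156) = Mul(Rational(691, 5), 156) = Rational(107796, 5)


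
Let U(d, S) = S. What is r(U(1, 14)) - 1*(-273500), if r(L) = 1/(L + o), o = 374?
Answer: 106118001/388 ≈ 2.7350e+5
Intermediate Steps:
r(L) = 1/(374 + L) (r(L) = 1/(L + 374) = 1/(374 + L))
r(U(1, 14)) - 1*(-273500) = 1/(374 + 14) - 1*(-273500) = 1/388 + 273500 = 106118001/388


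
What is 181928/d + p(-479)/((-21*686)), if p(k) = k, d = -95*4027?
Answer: -2437606133/5511231390 ≈ -0.44230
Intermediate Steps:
d = -382565
181928/d + p(-479)/((-21*686)) = 181928/(-382565) - 479/((-21*686)) = 181928*(-1/382565) - 479/(-14406) = -181928/382565 - 479*(-1/14406) = -181928/382565 + 479/14406 = -2437606133/5511231390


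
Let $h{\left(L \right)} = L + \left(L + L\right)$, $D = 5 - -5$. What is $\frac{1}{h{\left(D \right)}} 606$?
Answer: $\frac{101}{5} \approx 20.2$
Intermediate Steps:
$D = 10$ ($D = 5 + 5 = 10$)
$h{\left(L \right)} = 3 L$ ($h{\left(L \right)} = L + 2 L = 3 L$)
$\frac{1}{h{\left(D \right)}} 606 = \frac{1}{3 \cdot 10} \cdot 606 = \frac{1}{30} \cdot 606 = \frac{101}{5}$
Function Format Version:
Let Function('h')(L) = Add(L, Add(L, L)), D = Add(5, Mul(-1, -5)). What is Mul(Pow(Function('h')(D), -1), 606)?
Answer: Rational(101, 5) ≈ 20.200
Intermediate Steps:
D = 10 (D = Add(5, 5) = 10)
Function('h')(L) = Mul(3, L) (Function('h')(L) = Add(L, Mul(2, L)) = Mul(3, L))
Mul(Pow(Function('h')(D), -1), 606) = Mul(Pow(Mul(3, 10), -1), 606) = Mul(Pow(30, -1), 606) = Mul(Rational(1, 30), 606) = Rational(101, 5)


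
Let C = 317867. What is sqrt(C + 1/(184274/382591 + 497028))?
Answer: sqrt(11494166783891163421847132830)/190158623822 ≈ 563.80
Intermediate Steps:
sqrt(C + 1/(184274/382591 + 497028)) = sqrt(317867 + 1/(184274/382591 + 497028)) = sqrt(317867 + 1/(190158623822/382591)) = sqrt(317867 + 382591/190158623822) = sqrt(60445151278810265/190158623822) = sqrt(11494166783891163421847132830)/190158623822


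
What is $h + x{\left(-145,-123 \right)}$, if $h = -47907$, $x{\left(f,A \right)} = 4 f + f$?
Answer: $-48632$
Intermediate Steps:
$x{\left(f,A \right)} = 5 f$
$h + x{\left(-145,-123 \right)} = -47907 + 5 \left(-145\right) = -47907 - 725 = -48632$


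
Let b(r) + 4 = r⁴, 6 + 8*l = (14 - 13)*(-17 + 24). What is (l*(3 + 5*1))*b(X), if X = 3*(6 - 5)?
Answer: 77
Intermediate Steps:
l = ⅛ (l = -¾ + ((14 - 13)*(-17 + 24))/8 = -¾ + (1*7)/8 = -¾ + (⅛)*7 = -¾ + 7/8 = ⅛ ≈ 0.12500)
X = 3 (X = 3*1 = 3)
b(r) = -4 + r⁴
(l*(3 + 5*1))*b(X) = ((3 + 5*1)/8)*(-4 + 3⁴) = ((3 + 5)/8)*(-4 + 81) = ((⅛)*8)*77 = 1*77 = 77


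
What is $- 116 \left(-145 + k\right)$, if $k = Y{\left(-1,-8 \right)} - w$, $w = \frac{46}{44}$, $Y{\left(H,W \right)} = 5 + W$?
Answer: $\frac{190182}{11} \approx 17289.0$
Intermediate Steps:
$w = \frac{23}{22}$ ($w = 46 \cdot \frac{1}{44} = \frac{23}{22} \approx 1.0455$)
$k = - \frac{89}{22}$ ($k = \left(5 - 8\right) - \frac{23}{22} = -3 - \frac{23}{22} = - \frac{89}{22} \approx -4.0455$)
$- 116 \left(-145 + k\right) = - 116 \left(-145 - \frac{89}{22}\right) = \left(-116\right) \left(- \frac{3279}{22}\right) = \frac{190182}{11}$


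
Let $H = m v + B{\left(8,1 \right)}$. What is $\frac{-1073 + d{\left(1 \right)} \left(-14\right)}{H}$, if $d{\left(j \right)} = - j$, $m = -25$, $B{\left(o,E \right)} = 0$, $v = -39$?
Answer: $- \frac{353}{325} \approx -1.0862$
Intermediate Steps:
$H = 975$ ($H = \left(-25\right) \left(-39\right) + 0 = 975 + 0 = 975$)
$\frac{-1073 + d{\left(1 \right)} \left(-14\right)}{H} = \frac{-1073 + \left(-1\right) 1 \left(-14\right)}{975} = \left(-1073 - -14\right) \frac{1}{975} = \left(-1073 + 14\right) \frac{1}{975} = \left(-1059\right) \frac{1}{975} = - \frac{353}{325}$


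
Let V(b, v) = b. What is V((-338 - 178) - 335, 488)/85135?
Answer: -851/85135 ≈ -0.0099959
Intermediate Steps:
V((-338 - 178) - 335, 488)/85135 = ((-338 - 178) - 335)/85135 = (-516 - 335)*(1/85135) = -851*1/85135 = -851/85135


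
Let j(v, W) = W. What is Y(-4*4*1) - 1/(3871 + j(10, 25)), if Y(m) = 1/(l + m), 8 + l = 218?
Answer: 1851/377912 ≈ 0.0048980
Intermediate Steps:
l = 210 (l = -8 + 218 = 210)
Y(m) = 1/(210 + m)
Y(-4*4*1) - 1/(3871 + j(10, 25)) = 1/(210 - 4*4*1) - 1/(3871 + 25) = 1/(210 - 16*1) - 1/3896 = 1/(210 - 16) - 1*1/3896 = 1/194 - 1/3896 = 1851/377912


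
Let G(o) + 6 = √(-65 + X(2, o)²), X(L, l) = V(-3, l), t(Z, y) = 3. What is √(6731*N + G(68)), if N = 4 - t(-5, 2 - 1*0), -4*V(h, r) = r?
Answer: √(6725 + 4*√14) ≈ 82.097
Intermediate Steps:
V(h, r) = -r/4
N = 1 (N = 4 - 1*3 = 4 - 3 = 1)
X(L, l) = -l/4
G(o) = -6 + √(-65 + o²/16) (G(o) = -6 + √(-65 + (-o/4)²) = -6 + √(-65 + o²/16))
√(6731*N + G(68)) = √(6731*1 + (-6 + √(-1040 + 68²)/4)) = √(6731 + (-6 + √(-1040 + 4624)/4)) = √(6731 + (-6 + √3584/4)) = √(6731 + (-6 + (16*√14)/4)) = √(6731 + (-6 + 4*√14)) = √(6725 + 4*√14)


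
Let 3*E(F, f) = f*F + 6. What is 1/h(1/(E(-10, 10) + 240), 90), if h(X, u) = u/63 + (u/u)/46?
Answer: 322/467 ≈ 0.68951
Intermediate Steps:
E(F, f) = 2 + F*f/3 (E(F, f) = (f*F + 6)/3 = (F*f + 6)/3 = (6 + F*f)/3 = 2 + F*f/3)
h(X, u) = 1/46 + u/63 (h(X, u) = u*(1/63) + 1*(1/46) = u/63 + 1/46 = 1/46 + u/63)
1/h(1/(E(-10, 10) + 240), 90) = 1/(1/46 + (1/63)*90) = 1/(1/46 + 10/7) = 1/(467/322) = 322/467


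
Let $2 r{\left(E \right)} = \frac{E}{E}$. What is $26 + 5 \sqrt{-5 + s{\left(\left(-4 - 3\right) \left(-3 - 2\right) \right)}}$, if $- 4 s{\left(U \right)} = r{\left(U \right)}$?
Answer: $26 + \frac{5 i \sqrt{82}}{4} \approx 26.0 + 11.319 i$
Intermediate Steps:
$r{\left(E \right)} = \frac{1}{2}$ ($r{\left(E \right)} = \frac{E \frac{1}{E}}{2} = \frac{1}{2} \cdot 1 = \frac{1}{2}$)
$s{\left(U \right)} = - \frac{1}{8}$ ($s{\left(U \right)} = \left(- \frac{1}{4}\right) \frac{1}{2} = - \frac{1}{8}$)
$26 + 5 \sqrt{-5 + s{\left(\left(-4 - 3\right) \left(-3 - 2\right) \right)}} = 26 + 5 \sqrt{-5 - \frac{1}{8}} = 26 + 5 \sqrt{- \frac{41}{8}} = 26 + 5 \frac{i \sqrt{82}}{4} = 26 + \frac{5 i \sqrt{82}}{4}$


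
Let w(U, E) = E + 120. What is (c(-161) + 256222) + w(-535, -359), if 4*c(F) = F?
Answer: 1023771/4 ≈ 2.5594e+5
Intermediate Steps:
c(F) = F/4
w(U, E) = 120 + E
(c(-161) + 256222) + w(-535, -359) = ((¼)*(-161) + 256222) + (120 - 359) = (-161/4 + 256222) - 239 = 1024727/4 - 239 = 1023771/4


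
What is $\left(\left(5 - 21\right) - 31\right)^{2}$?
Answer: $2209$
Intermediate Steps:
$\left(\left(5 - 21\right) - 31\right)^{2} = \left(-16 - 31\right)^{2} = \left(-47\right)^{2} = 2209$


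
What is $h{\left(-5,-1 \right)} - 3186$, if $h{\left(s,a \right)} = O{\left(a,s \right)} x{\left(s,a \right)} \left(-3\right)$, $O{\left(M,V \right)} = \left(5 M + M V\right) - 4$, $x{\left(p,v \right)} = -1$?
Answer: $-3198$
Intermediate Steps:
$O{\left(M,V \right)} = -4 + 5 M + M V$
$h{\left(s,a \right)} = -12 + 15 a + 3 a s$ ($h{\left(s,a \right)} = \left(-4 + 5 a + a s\right) \left(-1\right) \left(-3\right) = \left(4 - 5 a - a s\right) \left(-3\right) = -12 + 15 a + 3 a s$)
$h{\left(-5,-1 \right)} - 3186 = \left(-12 + 15 \left(-1\right) + 3 \left(-1\right) \left(-5\right)\right) - 3186 = \left(-12 - 15 + 15\right) - 3186 = -12 - 3186 = -3198$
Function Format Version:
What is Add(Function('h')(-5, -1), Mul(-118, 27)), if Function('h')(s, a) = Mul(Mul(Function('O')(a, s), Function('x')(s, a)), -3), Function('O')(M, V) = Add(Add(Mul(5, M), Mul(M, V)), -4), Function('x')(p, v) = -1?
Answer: -3198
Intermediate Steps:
Function('O')(M, V) = Add(-4, Mul(5, M), Mul(M, V))
Function('h')(s, a) = Add(-12, Mul(15, a), Mul(3, a, s)) (Function('h')(s, a) = Mul(Mul(Add(-4, Mul(5, a), Mul(a, s)), -1), -3) = Mul(Add(4, Mul(-5, a), Mul(-1, a, s)), -3) = Add(-12, Mul(15, a), Mul(3, a, s)))
Add(Function('h')(-5, -1), Mul(-118, 27)) = Add(Add(-12, Mul(15, -1), Mul(3, -1, -5)), Mul(-118, 27)) = Add(Add(-12, -15, 15), -3186) = Add(-12, -3186) = -3198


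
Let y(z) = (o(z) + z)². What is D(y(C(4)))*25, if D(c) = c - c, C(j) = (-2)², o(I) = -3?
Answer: 0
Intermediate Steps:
C(j) = 4
y(z) = (-3 + z)²
D(c) = 0
D(y(C(4)))*25 = 0*25 = 0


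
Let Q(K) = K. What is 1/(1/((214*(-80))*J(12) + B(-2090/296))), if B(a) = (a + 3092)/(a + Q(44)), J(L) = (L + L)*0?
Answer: 456571/5467 ≈ 83.514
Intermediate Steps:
J(L) = 0 (J(L) = (2*L)*0 = 0)
B(a) = (3092 + a)/(44 + a) (B(a) = (a + 3092)/(a + 44) = (3092 + a)/(44 + a))
1/(1/((214*(-80))*J(12) + B(-2090/296))) = 1/(1/((214*(-80))*0 + (3092 - 2090/296)/(44 - 2090/296))) = 1/(1/(-17120*0 + (3092 - 2090*1/296)/(44 - 2090*1/296))) = 1/(1/(0 + (3092 - 1045/148)/(44 - 1045/148))) = 1/(1/(0 + (456571/148)/(5467/148))) = 1/(1/(0 + (148/5467)*(456571/148))) = 1/(1/(0 + 456571/5467)) = 1/(1/(456571/5467)) = 1/(5467/456571) = 456571/5467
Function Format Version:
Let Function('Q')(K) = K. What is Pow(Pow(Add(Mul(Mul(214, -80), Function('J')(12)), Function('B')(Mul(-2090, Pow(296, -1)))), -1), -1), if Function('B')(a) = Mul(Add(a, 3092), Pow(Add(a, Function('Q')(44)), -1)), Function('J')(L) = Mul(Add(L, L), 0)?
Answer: Rational(456571, 5467) ≈ 83.514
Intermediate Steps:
Function('J')(L) = 0 (Function('J')(L) = Mul(Mul(2, L), 0) = 0)
Function('B')(a) = Mul(Pow(Add(44, a), -1), Add(3092, a)) (Function('B')(a) = Mul(Add(a, 3092), Pow(Add(a, 44), -1)) = Mul(Add(3092, a), Pow(Add(44, a), -1)) = Mul(Pow(Add(44, a), -1), Add(3092, a)))
Pow(Pow(Add(Mul(Mul(214, -80), Function('J')(12)), Function('B')(Mul(-2090, Pow(296, -1)))), -1), -1) = Pow(Pow(Add(Mul(Mul(214, -80), 0), Mul(Pow(Add(44, Mul(-2090, Pow(296, -1))), -1), Add(3092, Mul(-2090, Pow(296, -1))))), -1), -1) = Pow(Pow(Add(Mul(-17120, 0), Mul(Pow(Add(44, Mul(-2090, Rational(1, 296))), -1), Add(3092, Mul(-2090, Rational(1, 296))))), -1), -1) = Pow(Pow(Add(0, Mul(Pow(Add(44, Rational(-1045, 148)), -1), Add(3092, Rational(-1045, 148)))), -1), -1) = Pow(Pow(Add(0, Mul(Pow(Rational(5467, 148), -1), Rational(456571, 148))), -1), -1) = Pow(Pow(Add(0, Mul(Rational(148, 5467), Rational(456571, 148))), -1), -1) = Pow(Pow(Add(0, Rational(456571, 5467)), -1), -1) = Pow(Pow(Rational(456571, 5467), -1), -1) = Pow(Rational(5467, 456571), -1) = Rational(456571, 5467)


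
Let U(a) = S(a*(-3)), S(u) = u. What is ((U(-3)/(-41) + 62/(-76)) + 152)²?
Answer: 55320451209/2427364 ≈ 22790.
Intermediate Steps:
U(a) = -3*a (U(a) = a*(-3) = -3*a)
((U(-3)/(-41) + 62/(-76)) + 152)² = ((-3*(-3)/(-41) + 62/(-76)) + 152)² = ((9*(-1/41) + 62*(-1/76)) + 152)² = ((-9/41 - 31/38) + 152)² = (-1613/1558 + 152)² = (235203/1558)² = 55320451209/2427364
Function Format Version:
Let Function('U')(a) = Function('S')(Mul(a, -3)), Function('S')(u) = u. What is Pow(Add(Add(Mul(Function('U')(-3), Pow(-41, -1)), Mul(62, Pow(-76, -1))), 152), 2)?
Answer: Rational(55320451209, 2427364) ≈ 22790.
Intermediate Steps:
Function('U')(a) = Mul(-3, a) (Function('U')(a) = Mul(a, -3) = Mul(-3, a))
Pow(Add(Add(Mul(Function('U')(-3), Pow(-41, -1)), Mul(62, Pow(-76, -1))), 152), 2) = Pow(Add(Add(Mul(Mul(-3, -3), Pow(-41, -1)), Mul(62, Pow(-76, -1))), 152), 2) = Pow(Add(Add(Mul(9, Rational(-1, 41)), Mul(62, Rational(-1, 76))), 152), 2) = Pow(Add(Add(Rational(-9, 41), Rational(-31, 38)), 152), 2) = Pow(Add(Rational(-1613, 1558), 152), 2) = Pow(Rational(235203, 1558), 2) = Rational(55320451209, 2427364)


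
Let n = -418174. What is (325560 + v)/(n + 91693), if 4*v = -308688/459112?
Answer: -12455702129/12490945406 ≈ -0.99718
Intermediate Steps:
v = -19293/114778 (v = (-308688/459112)/4 = (-308688*1/459112)/4 = (¼)*(-38586/57389) = -19293/114778 ≈ -0.16809)
(325560 + v)/(n + 91693) = (325560 - 19293/114778)/(-418174 + 91693) = (37367106387/114778)/(-326481) = (37367106387/114778)*(-1/326481) = -12455702129/12490945406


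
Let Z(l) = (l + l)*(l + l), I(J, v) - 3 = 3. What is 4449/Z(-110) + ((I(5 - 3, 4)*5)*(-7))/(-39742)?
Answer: 93488079/961756400 ≈ 0.097206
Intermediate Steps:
I(J, v) = 6 (I(J, v) = 3 + 3 = 6)
Z(l) = 4*l**2 (Z(l) = (2*l)*(2*l) = 4*l**2)
4449/Z(-110) + ((I(5 - 3, 4)*5)*(-7))/(-39742) = 4449/((4*(-110)**2)) + ((6*5)*(-7))/(-39742) = 4449/((4*12100)) + (30*(-7))*(-1/39742) = 4449/48400 - 210*(-1/39742) = 4449*(1/48400) + 105/19871 = 4449/48400 + 105/19871 = 93488079/961756400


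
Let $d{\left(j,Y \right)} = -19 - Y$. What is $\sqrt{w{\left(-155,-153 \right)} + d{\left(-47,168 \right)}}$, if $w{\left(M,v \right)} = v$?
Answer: $2 i \sqrt{85} \approx 18.439 i$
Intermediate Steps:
$\sqrt{w{\left(-155,-153 \right)} + d{\left(-47,168 \right)}} = \sqrt{-153 - 187} = \sqrt{-340} = 2 i \sqrt{85}$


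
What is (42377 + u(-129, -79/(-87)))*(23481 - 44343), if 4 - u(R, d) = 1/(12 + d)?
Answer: -992901354912/1123 ≈ -8.8415e+8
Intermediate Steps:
u(R, d) = 4 - 1/(12 + d)
(42377 + u(-129, -79/(-87)))*(23481 - 44343) = (42377 + (47 + 4*(-79/(-87)))/(12 - 79/(-87)))*(23481 - 44343) = (42377 + (47 + 4*(-79*(-1/87)))/(12 - 79*(-1/87)))*(-20862) = (42377 + (47 + 4*(79/87))/(12 + 79/87))*(-20862) = (42377 + (47 + 316/87)/(1123/87))*(-20862) = (42377 + (87/1123)*(4405/87))*(-20862) = (42377 + 4405/1123)*(-20862) = (47593776/1123)*(-20862) = -992901354912/1123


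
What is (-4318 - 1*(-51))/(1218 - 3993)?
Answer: 4267/2775 ≈ 1.5377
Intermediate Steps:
(-4318 - 1*(-51))/(1218 - 3993) = (-4318 + 51)/(-2775) = -4267*(-1/2775) = 4267/2775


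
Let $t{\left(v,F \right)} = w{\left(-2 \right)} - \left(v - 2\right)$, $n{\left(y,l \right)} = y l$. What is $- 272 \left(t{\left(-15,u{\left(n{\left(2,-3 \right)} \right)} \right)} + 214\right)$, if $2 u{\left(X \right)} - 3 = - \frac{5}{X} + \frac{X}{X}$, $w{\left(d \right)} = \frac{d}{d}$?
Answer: $-63104$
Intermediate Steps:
$w{\left(d \right)} = 1$
$n{\left(y,l \right)} = l y$
$u{\left(X \right)} = 2 - \frac{5}{2 X}$ ($u{\left(X \right)} = \frac{3}{2} + \frac{- \frac{5}{X} + \frac{X}{X}}{2} = \frac{3}{2} + \frac{- \frac{5}{X} + 1}{2} = \frac{3}{2} + \frac{1 - \frac{5}{X}}{2} = \frac{3}{2} + \left(\frac{1}{2} - \frac{5}{2 X}\right) = 2 - \frac{5}{2 X}$)
$t{\left(v,F \right)} = 3 - v$ ($t{\left(v,F \right)} = 1 - \left(v - 2\right) = 1 - \left(-2 + v\right) = 3 - v$)
$- 272 \left(t{\left(-15,u{\left(n{\left(2,-3 \right)} \right)} \right)} + 214\right) = - 272 \left(\left(3 - -15\right) + 214\right) = - 272 \left(\left(3 + 15\right) + 214\right) = - 272 \left(18 + 214\right) = \left(-272\right) 232 = -63104$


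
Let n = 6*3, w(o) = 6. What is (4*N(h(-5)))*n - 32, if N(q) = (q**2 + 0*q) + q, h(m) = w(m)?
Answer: 2992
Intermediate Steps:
h(m) = 6
n = 18
N(q) = q + q**2 (N(q) = (q**2 + 0) + q = q**2 + q = q + q**2)
(4*N(h(-5)))*n - 32 = (4*(6*(1 + 6)))*18 - 32 = (4*(6*7))*18 - 32 = (4*42)*18 - 32 = 168*18 - 32 = 3024 - 32 = 2992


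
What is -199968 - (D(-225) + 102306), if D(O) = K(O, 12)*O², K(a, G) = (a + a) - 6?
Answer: 22782726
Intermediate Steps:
K(a, G) = -6 + 2*a (K(a, G) = 2*a - 6 = -6 + 2*a)
D(O) = O²*(-6 + 2*O) (D(O) = (-6 + 2*O)*O² = O²*(-6 + 2*O))
-199968 - (D(-225) + 102306) = -199968 - (2*(-225)²*(-3 - 225) + 102306) = -199968 - (2*50625*(-228) + 102306) = -199968 - (-23085000 + 102306) = -199968 - 1*(-22982694) = -199968 + 22982694 = 22782726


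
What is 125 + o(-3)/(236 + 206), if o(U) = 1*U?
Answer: 55247/442 ≈ 124.99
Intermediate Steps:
o(U) = U
125 + o(-3)/(236 + 206) = 125 - 3/(236 + 206) = 125 - 3/442 = 55247/442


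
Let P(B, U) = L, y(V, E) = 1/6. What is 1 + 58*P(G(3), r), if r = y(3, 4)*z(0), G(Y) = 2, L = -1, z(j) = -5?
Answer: -57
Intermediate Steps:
y(V, E) = ⅙
r = -⅚ (r = (⅙)*(-5) = -⅚ ≈ -0.83333)
P(B, U) = -1
1 + 58*P(G(3), r) = 1 + 58*(-1) = 1 - 58 = -57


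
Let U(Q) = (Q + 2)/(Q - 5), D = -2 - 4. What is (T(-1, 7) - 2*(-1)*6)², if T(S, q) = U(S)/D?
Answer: 187489/1296 ≈ 144.67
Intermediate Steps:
D = -6
U(Q) = (2 + Q)/(-5 + Q)
T(S, q) = -(2 + S)/(6*(-5 + S)) (T(S, q) = ((2 + S)/(-5 + S))/(-6) = ((2 + S)/(-5 + S))*(-⅙) = -(2 + S)/(6*(-5 + S)))
(T(-1, 7) - 2*(-1)*6)² = ((-2 - 1*(-1))/(6*(-5 - 1)) - 2*(-1)*6)² = ((⅙)*(-2 + 1)/(-6) + 2*6)² = ((⅙)*(-⅙)*(-1) + 12)² = (1/36 + 12)² = (433/36)² = 187489/1296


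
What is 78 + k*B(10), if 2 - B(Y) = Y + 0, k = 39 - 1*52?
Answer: 182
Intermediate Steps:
k = -13 (k = 39 - 52 = -13)
B(Y) = 2 - Y (B(Y) = 2 - (Y + 0) = 2 - Y)
78 + k*B(10) = 78 - 13*(2 - 1*10) = 78 - 13*(2 - 10) = 78 - 13*(-8) = 78 + 104 = 182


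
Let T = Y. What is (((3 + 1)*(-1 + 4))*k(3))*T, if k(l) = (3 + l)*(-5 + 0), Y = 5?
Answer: -1800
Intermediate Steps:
T = 5
k(l) = -15 - 5*l (k(l) = (3 + l)*(-5) = -15 - 5*l)
(((3 + 1)*(-1 + 4))*k(3))*T = (((3 + 1)*(-1 + 4))*(-15 - 5*3))*5 = ((4*3)*(-15 - 15))*5 = (12*(-30))*5 = -360*5 = -1800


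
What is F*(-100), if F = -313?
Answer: 31300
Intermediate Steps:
F*(-100) = -313*(-100) = 31300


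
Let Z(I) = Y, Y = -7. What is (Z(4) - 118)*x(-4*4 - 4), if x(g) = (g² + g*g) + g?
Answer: -97500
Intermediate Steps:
x(g) = g + 2*g² (x(g) = (g² + g²) + g = 2*g² + g = g + 2*g²)
Z(I) = -7
(Z(4) - 118)*x(-4*4 - 4) = (-7 - 118)*((-4*4 - 4)*(1 + 2*(-4*4 - 4))) = -125*(-16 - 4)*(1 + 2*(-16 - 4)) = -(-2500)*(1 + 2*(-20)) = -(-2500)*(1 - 40) = -(-2500)*(-39) = -125*780 = -97500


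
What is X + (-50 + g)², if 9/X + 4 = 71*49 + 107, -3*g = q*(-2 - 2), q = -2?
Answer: 9935681/3582 ≈ 2773.8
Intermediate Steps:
g = -8/3 (g = -(-2)*(-2 - 2)/3 = -(-2)*(-4)/3 = -⅓*8 = -8/3 ≈ -2.6667)
X = 1/398 (X = 9/(-4 + (71*49 + 107)) = 9/(-4 + (3479 + 107)) = 9/(-4 + 3586) = 9/3582 = 9*(1/3582) = 1/398 ≈ 0.0025126)
X + (-50 + g)² = 1/398 + (-50 - 8/3)² = 1/398 + (-158/3)² = 1/398 + 24964/9 = 9935681/3582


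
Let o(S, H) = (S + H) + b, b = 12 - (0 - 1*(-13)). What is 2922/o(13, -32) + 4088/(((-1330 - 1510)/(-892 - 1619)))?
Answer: 2462511/710 ≈ 3468.3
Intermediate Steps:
b = -1 (b = 12 - (0 + 13) = 12 - 1*13 = 12 - 13 = -1)
o(S, H) = -1 + H + S (o(S, H) = (S + H) - 1 = (H + S) - 1 = -1 + H + S)
2922/o(13, -32) + 4088/(((-1330 - 1510)/(-892 - 1619))) = 2922/(-1 - 32 + 13) + 4088/(((-1330 - 1510)/(-892 - 1619))) = 2922/(-20) + 4088/((-2840/(-2511))) = 2922*(-1/20) + 4088/((-2840*(-1/2511))) = -1461/10 + 4088/(2840/2511) = -1461/10 + 4088*(2511/2840) = -1461/10 + 1283121/355 = 2462511/710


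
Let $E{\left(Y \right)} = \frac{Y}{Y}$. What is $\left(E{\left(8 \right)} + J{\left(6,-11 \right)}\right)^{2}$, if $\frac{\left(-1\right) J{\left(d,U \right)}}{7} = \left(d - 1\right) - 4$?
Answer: $36$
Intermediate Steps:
$E{\left(Y \right)} = 1$
$J{\left(d,U \right)} = 35 - 7 d$ ($J{\left(d,U \right)} = - 7 \left(\left(d - 1\right) - 4\right) = - 7 \left(\left(-1 + d\right) - 4\right) = - 7 \left(-5 + d\right) = 35 - 7 d$)
$\left(E{\left(8 \right)} + J{\left(6,-11 \right)}\right)^{2} = \left(1 + \left(35 - 42\right)\right)^{2} = \left(1 - 7\right)^{2} = \left(-6\right)^{2} = 36$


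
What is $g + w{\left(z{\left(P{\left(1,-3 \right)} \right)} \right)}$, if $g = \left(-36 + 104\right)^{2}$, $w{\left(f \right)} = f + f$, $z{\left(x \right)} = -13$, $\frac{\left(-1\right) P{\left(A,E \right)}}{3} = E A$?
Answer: $4598$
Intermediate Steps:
$P{\left(A,E \right)} = - 3 A E$ ($P{\left(A,E \right)} = - 3 E A = - 3 A E$)
$w{\left(f \right)} = 2 f$
$g = 4624$ ($g = 68^{2} = 4624$)
$g + w{\left(z{\left(P{\left(1,-3 \right)} \right)} \right)} = 4624 + 2 \left(-13\right) = 4624 - 26 = 4598$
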